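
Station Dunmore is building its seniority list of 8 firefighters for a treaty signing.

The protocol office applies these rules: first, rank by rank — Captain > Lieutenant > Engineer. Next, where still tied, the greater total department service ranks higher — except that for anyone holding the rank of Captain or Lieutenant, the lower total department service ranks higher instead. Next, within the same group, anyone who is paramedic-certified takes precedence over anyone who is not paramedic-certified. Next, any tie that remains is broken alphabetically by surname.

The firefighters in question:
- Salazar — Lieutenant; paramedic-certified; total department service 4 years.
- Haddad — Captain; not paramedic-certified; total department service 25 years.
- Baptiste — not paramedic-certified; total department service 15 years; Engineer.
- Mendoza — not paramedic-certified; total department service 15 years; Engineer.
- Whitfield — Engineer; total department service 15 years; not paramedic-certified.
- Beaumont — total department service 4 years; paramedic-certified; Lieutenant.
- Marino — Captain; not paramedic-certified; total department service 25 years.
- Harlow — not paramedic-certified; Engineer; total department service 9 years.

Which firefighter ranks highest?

By rank: Haddad and Marino (Captain); then Beaumont and Salazar (Lieutenant); then Baptiste, Mendoza, Whitfield and Harlow (Engineer).
Haddad and Marino both have total department service 25 years, so the next rule applies.
Haddad and Marino are each not paramedic-certified, so the next rule applies.
Among Haddad and Marino, alphabetically by surname: Haddad before Marino.
Beaumont and Salazar both have total department service 4 years, so the next rule applies.
Beaumont and Salazar are each paramedic-certified, so the next rule applies.
Among Beaumont and Salazar, alphabetically by surname: Beaumont before Salazar.
Among Baptiste, Mendoza, Whitfield and Harlow, by total department service (higher first): Baptiste, Mendoza and Whitfield (15 years) before Harlow (9 years).
Baptiste, Mendoza and Whitfield are each not paramedic-certified, so the next rule applies.
Among Baptiste, Mendoza and Whitfield, alphabetically by surname: Baptiste before Mendoza before Whitfield.
Order: Haddad, Marino, Beaumont, Salazar, Baptiste, Mendoza, Whitfield, Harlow.

Haddad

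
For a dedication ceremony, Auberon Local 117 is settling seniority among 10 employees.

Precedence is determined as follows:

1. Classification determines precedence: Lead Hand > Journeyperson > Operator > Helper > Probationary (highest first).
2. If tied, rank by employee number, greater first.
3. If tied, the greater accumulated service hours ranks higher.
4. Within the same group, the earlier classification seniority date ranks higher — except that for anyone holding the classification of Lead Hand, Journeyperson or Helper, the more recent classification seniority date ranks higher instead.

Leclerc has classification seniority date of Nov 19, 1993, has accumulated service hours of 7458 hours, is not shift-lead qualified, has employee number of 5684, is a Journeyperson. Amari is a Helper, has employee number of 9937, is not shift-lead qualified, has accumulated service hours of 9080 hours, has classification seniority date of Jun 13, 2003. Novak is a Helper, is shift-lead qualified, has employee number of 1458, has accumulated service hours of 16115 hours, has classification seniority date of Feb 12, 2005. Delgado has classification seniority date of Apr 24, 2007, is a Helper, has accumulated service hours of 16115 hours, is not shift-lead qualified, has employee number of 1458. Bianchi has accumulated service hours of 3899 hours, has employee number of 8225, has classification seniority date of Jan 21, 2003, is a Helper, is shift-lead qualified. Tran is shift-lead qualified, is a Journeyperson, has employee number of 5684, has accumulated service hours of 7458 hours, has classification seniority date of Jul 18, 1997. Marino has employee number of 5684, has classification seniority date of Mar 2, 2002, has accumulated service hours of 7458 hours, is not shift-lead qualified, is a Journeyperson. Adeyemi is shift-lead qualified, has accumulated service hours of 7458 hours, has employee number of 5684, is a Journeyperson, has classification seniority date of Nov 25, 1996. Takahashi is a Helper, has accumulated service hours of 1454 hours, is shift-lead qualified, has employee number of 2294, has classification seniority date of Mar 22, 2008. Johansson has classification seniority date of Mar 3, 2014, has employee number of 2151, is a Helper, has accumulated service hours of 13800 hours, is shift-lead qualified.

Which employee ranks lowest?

Novak

By classification: Marino, Tran, Adeyemi and Leclerc (Journeyperson); then Amari, Bianchi, Takahashi, Johansson, Delgado and Novak (Helper).
Marino, Tran, Adeyemi and Leclerc all have employee number 5684, so the next rule applies.
Marino, Tran, Adeyemi and Leclerc all have accumulated service hours 7458 hours, so the next rule applies.
Among Marino, Tran, Adeyemi and Leclerc, by classification seniority date (later first) (reversed rule for this group): Marino (Mar 2, 2002) before Tran (Jul 18, 1997) before Adeyemi (Nov 25, 1996) before Leclerc (Nov 19, 1993).
Among Amari, Bianchi, Takahashi, Johansson, Delgado and Novak, by employee number (higher first): Amari (9937) before Bianchi (8225) before Takahashi (2294) before Johansson (2151) before Delgado and Novak (1458).
Delgado and Novak both have accumulated service hours 16115 hours, so the next rule applies.
Among Delgado and Novak, by classification seniority date (later first) (reversed rule for this group): Delgado (Apr 24, 2007) before Novak (Feb 12, 2005).
Order: Marino, Tran, Adeyemi, Leclerc, Amari, Bianchi, Takahashi, Johansson, Delgado, Novak.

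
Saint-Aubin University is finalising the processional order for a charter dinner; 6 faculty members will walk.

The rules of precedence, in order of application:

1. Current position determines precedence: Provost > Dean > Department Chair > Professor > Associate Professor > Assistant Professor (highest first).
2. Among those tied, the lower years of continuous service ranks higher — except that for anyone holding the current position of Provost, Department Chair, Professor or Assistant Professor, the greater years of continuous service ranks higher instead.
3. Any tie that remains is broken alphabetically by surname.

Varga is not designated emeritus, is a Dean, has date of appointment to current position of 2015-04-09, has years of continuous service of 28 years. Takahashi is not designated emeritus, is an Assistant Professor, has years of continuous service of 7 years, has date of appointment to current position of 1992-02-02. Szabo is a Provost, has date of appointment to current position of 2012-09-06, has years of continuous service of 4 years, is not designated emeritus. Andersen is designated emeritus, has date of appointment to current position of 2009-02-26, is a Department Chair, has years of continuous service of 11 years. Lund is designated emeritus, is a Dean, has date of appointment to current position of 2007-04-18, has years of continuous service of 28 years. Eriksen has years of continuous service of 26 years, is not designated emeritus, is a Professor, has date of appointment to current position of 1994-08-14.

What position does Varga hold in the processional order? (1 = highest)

3

By current position: Szabo (Provost); then Lund and Varga (Dean); then Andersen (Department Chair); then Eriksen (Professor); then Takahashi (Assistant Professor).
Lund and Varga both have years of continuous service 28 years, so the next rule applies.
Among Lund and Varga, alphabetically by surname: Lund before Varga.
Order: Szabo, Lund, Varga, Andersen, Eriksen, Takahashi. So position 3.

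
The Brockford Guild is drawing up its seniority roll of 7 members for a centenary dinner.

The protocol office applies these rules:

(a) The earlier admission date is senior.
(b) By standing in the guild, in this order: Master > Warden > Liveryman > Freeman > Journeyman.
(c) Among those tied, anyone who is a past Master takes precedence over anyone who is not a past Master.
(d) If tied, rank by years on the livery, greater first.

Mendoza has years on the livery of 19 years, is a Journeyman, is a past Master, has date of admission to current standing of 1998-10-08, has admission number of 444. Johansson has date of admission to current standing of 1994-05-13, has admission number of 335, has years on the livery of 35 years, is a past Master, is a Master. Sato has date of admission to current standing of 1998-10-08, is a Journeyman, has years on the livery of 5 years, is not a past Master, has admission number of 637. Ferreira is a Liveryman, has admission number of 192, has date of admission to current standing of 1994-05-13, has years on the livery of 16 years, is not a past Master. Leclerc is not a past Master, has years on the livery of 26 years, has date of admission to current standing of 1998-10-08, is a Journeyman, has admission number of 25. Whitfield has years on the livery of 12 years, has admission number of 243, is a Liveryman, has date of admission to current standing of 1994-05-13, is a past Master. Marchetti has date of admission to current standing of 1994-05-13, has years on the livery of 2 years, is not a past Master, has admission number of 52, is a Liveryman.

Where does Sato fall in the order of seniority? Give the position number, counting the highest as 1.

7

By date of admission to current standing (earlier first): Johansson, Whitfield, Ferreira and Marchetti (each 1994-05-13); then Mendoza, Leclerc and Sato (each 1998-10-08).
Among Johansson, Whitfield, Ferreira and Marchetti, by standing in the guild: Johansson (Master) before Whitfield, Ferreira and Marchetti (Liveryman).
Among Whitfield, Ferreira and Marchetti, a past Master before not a past Master: Whitfield (a past Master) before Ferreira and Marchetti (not a past Master).
Among Ferreira and Marchetti, by years on the livery (higher first): Ferreira (16 years) before Marchetti (2 years).
Mendoza, Leclerc and Sato are each Journeyman, so the next rule applies.
Among Mendoza, Leclerc and Sato, a past Master before not a past Master: Mendoza (a past Master) before Leclerc and Sato (not a past Master).
Among Leclerc and Sato, by years on the livery (higher first): Leclerc (26 years) before Sato (5 years).
Order: Johansson, Whitfield, Ferreira, Marchetti, Mendoza, Leclerc, Sato. So position 7.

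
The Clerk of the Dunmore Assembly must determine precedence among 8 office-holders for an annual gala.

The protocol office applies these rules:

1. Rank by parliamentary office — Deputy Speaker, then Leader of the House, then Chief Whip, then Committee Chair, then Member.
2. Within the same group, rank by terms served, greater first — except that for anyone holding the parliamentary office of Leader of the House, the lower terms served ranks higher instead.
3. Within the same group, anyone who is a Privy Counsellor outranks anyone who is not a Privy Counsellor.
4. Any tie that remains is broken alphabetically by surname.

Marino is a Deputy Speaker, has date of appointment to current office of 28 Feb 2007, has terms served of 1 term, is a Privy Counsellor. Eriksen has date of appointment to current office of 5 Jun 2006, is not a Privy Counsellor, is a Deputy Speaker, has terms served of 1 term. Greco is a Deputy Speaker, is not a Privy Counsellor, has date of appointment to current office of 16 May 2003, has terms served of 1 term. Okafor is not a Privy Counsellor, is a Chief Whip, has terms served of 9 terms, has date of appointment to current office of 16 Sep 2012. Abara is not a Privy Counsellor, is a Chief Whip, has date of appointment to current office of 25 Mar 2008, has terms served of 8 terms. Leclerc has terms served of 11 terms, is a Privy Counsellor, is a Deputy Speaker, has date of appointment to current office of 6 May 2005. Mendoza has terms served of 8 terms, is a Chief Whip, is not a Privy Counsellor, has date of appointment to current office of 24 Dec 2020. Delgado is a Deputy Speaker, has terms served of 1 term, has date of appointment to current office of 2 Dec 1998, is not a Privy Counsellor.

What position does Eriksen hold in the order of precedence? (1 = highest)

By parliamentary office: Leclerc, Marino, Delgado, Eriksen and Greco (Deputy Speaker); then Okafor, Abara and Mendoza (Chief Whip).
Among Leclerc, Marino, Delgado, Eriksen and Greco, by terms served (higher first): Leclerc (11 terms) before Marino, Delgado, Eriksen and Greco (1 term).
Among Marino, Delgado, Eriksen and Greco, a Privy Counsellor before not a Privy Counsellor: Marino (a Privy Counsellor) before Delgado, Eriksen and Greco (not a Privy Counsellor).
Among Delgado, Eriksen and Greco, alphabetically by surname: Delgado before Eriksen before Greco.
Among Okafor, Abara and Mendoza, by terms served (higher first): Okafor (9 terms) before Abara and Mendoza (8 terms).
Abara and Mendoza are each not a Privy Counsellor, so the next rule applies.
Among Abara and Mendoza, alphabetically by surname: Abara before Mendoza.
Order: Leclerc, Marino, Delgado, Eriksen, Greco, Okafor, Abara, Mendoza. So position 4.

4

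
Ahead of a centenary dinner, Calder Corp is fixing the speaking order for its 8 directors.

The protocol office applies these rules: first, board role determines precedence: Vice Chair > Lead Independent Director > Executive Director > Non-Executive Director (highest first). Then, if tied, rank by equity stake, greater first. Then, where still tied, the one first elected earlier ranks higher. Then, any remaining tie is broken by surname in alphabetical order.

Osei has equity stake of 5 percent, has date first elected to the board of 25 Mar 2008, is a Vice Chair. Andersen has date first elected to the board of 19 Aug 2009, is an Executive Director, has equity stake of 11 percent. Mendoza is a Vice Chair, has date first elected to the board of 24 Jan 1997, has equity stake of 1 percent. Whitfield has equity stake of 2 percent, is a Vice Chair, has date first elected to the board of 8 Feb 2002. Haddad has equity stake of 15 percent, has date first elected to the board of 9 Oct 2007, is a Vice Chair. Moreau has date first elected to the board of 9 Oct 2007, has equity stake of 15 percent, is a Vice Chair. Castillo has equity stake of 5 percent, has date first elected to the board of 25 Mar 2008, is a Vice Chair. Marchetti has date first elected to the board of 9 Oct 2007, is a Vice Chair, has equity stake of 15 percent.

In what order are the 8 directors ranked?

Haddad, Marchetti, Moreau, Castillo, Osei, Whitfield, Mendoza, Andersen

By board role: Haddad, Marchetti, Moreau, Castillo, Osei, Whitfield and Mendoza (Vice Chair); then Andersen (Executive Director).
Among Haddad, Marchetti, Moreau, Castillo, Osei, Whitfield and Mendoza, by equity stake (higher first): Haddad, Marchetti and Moreau (15 percent) before Castillo and Osei (5 percent) before Whitfield (2 percent) before Mendoza (1 percent).
Haddad, Marchetti and Moreau all have date first elected to the board 9 Oct 2007, so the next rule applies.
Among Haddad, Marchetti and Moreau, alphabetically by surname: Haddad before Marchetti before Moreau.
Castillo and Osei both have date first elected to the board 25 Mar 2008, so the next rule applies.
Among Castillo and Osei, alphabetically by surname: Castillo before Osei.
Full order: Haddad, Marchetti, Moreau, Castillo, Osei, Whitfield, Mendoza, Andersen.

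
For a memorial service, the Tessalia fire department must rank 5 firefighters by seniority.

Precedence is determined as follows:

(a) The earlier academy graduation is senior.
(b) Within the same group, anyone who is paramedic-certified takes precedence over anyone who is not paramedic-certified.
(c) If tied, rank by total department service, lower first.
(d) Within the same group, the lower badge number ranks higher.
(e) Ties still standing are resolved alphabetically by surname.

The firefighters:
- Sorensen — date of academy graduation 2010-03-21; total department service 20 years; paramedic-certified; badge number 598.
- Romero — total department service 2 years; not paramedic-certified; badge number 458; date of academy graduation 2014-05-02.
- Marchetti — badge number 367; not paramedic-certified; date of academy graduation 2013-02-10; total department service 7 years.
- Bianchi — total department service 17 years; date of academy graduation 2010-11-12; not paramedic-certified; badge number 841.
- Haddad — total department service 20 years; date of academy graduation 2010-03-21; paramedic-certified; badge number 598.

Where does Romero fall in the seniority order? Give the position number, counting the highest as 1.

By date of academy graduation (earlier first): Haddad and Sorensen (both 2010-03-21); then Bianchi (2010-11-12); then Marchetti (2013-02-10); then Romero (2014-05-02).
Haddad and Sorensen are each paramedic-certified, so the next rule applies.
Haddad and Sorensen both have total department service 20 years, so the next rule applies.
Haddad and Sorensen both have badge number 598, so the next rule applies.
Among Haddad and Sorensen, alphabetically by surname: Haddad before Sorensen.
Order: Haddad, Sorensen, Bianchi, Marchetti, Romero. So position 5.

5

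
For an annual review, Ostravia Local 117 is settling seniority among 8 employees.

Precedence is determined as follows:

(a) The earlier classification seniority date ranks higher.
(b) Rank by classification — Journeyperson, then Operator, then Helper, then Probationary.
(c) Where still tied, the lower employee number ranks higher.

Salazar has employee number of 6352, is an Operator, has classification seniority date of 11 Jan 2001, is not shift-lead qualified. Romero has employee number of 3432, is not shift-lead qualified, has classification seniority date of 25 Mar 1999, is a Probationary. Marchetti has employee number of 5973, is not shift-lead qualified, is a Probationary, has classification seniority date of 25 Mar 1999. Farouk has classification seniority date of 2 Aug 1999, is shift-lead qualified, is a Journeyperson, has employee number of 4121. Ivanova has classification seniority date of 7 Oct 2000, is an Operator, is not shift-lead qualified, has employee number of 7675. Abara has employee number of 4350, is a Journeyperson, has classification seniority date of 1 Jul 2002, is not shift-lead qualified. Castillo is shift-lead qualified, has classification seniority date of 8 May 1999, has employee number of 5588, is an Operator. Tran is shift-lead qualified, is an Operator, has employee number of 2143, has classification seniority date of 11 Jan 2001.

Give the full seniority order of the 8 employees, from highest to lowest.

Romero, Marchetti, Castillo, Farouk, Ivanova, Tran, Salazar, Abara

By classification seniority date (earlier first): Romero and Marchetti (both 25 Mar 1999); then Castillo (8 May 1999); then Farouk (2 Aug 1999); then Ivanova (7 Oct 2000); then Tran and Salazar (both 11 Jan 2001); then Abara (1 Jul 2002).
Romero and Marchetti are each Probationary, so the next rule applies.
Among Romero and Marchetti, by employee number (lower first): Romero (3432) before Marchetti (5973).
Tran and Salazar are each Operator, so the next rule applies.
Among Tran and Salazar, by employee number (lower first): Tran (2143) before Salazar (6352).
Full order: Romero, Marchetti, Castillo, Farouk, Ivanova, Tran, Salazar, Abara.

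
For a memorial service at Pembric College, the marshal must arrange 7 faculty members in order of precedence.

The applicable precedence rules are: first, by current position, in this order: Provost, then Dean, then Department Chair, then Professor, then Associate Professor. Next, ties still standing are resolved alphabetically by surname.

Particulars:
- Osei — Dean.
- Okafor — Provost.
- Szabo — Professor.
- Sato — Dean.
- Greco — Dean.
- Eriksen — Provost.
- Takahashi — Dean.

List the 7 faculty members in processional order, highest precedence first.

Eriksen, Okafor, Greco, Osei, Sato, Takahashi, Szabo

By current position: Eriksen and Okafor (Provost); then Greco, Osei, Sato and Takahashi (Dean); then Szabo (Professor).
Among Eriksen and Okafor, alphabetically by surname: Eriksen before Okafor.
Among Greco, Osei, Sato and Takahashi, alphabetically by surname: Greco before Osei before Sato before Takahashi.
Full order: Eriksen, Okafor, Greco, Osei, Sato, Takahashi, Szabo.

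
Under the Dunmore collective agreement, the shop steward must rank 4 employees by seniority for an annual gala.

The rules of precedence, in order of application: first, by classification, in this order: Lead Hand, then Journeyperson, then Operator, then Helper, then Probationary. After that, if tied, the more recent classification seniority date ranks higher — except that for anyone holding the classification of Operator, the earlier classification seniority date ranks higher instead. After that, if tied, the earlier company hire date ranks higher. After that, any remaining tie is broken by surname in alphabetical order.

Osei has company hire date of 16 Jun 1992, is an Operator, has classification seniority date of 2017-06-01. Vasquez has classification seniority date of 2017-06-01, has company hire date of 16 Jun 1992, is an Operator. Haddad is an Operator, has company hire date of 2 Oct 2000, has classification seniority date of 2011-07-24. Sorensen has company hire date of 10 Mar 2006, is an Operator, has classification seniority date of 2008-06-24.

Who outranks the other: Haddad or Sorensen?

Sorensen

By classification: Sorensen, Haddad, Osei and Vasquez (Operator).
Among Sorensen, Haddad, Osei and Vasquez, by classification seniority date (earlier first) (reversed rule for this group): Sorensen (2008-06-24) before Haddad (2011-07-24) before Osei and Vasquez (2017-06-01).
Osei and Vasquez both have company hire date 16 Jun 1992, so the next rule applies.
Among Osei and Vasquez, alphabetically by surname: Osei before Vasquez.
So Sorensen takes precedence.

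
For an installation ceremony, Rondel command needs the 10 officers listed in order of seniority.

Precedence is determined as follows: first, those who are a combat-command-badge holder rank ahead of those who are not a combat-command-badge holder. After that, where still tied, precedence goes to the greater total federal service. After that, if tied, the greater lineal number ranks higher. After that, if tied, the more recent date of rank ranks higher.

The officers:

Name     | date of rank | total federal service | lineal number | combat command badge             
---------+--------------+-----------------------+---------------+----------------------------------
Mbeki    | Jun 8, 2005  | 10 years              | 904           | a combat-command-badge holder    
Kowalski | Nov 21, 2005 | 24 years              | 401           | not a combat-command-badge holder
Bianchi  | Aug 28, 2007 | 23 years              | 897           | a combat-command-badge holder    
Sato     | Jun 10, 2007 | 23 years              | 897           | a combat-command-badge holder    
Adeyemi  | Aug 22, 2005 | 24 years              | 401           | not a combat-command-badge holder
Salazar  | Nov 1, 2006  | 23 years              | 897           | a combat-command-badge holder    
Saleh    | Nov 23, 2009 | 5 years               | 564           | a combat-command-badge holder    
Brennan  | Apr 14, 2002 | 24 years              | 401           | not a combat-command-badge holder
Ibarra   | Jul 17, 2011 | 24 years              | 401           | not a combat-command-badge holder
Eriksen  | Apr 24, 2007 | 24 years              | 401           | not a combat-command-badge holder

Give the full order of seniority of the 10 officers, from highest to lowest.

Bianchi, Sato, Salazar, Mbeki, Saleh, Ibarra, Eriksen, Kowalski, Adeyemi, Brennan

By the first rule: Bianchi, Sato, Salazar, Mbeki and Saleh (each a combat-command-badge holder); then Ibarra, Eriksen, Kowalski, Adeyemi and Brennan (each not a combat-command-badge holder).
Among Bianchi, Sato, Salazar, Mbeki and Saleh, by total federal service (higher first): Bianchi, Sato and Salazar (23 years) before Mbeki (10 years) before Saleh (5 years).
Bianchi, Sato and Salazar all have lineal number 897, so the next rule applies.
Among Bianchi, Sato and Salazar, by date of rank (later first): Bianchi (Aug 28, 2007) before Sato (Jun 10, 2007) before Salazar (Nov 1, 2006).
Ibarra, Eriksen, Kowalski, Adeyemi and Brennan all have total federal service 24 years, so the next rule applies.
Ibarra, Eriksen, Kowalski, Adeyemi and Brennan all have lineal number 401, so the next rule applies.
Among Ibarra, Eriksen, Kowalski, Adeyemi and Brennan, by date of rank (later first): Ibarra (Jul 17, 2011) before Eriksen (Apr 24, 2007) before Kowalski (Nov 21, 2005) before Adeyemi (Aug 22, 2005) before Brennan (Apr 14, 2002).
Full order: Bianchi, Sato, Salazar, Mbeki, Saleh, Ibarra, Eriksen, Kowalski, Adeyemi, Brennan.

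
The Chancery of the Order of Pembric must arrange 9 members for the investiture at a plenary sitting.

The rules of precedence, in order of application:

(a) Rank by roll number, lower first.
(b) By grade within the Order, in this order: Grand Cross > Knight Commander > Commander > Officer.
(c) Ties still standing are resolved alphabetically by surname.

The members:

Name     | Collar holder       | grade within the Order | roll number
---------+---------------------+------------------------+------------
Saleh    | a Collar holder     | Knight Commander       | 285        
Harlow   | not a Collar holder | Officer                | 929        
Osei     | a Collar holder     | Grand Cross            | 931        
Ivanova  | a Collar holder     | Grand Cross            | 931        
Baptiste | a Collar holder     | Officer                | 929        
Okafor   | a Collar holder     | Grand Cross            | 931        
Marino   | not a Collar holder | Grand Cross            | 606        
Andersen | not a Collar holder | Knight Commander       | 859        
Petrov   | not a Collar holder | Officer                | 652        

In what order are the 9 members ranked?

Saleh, Marino, Petrov, Andersen, Baptiste, Harlow, Ivanova, Okafor, Osei

By roll number (lower first): Saleh (285); then Marino (606); then Petrov (652); then Andersen (859); then Baptiste and Harlow (both 929); then Ivanova, Okafor and Osei (each 931).
Baptiste and Harlow are each Officer, so the next rule applies.
Among Baptiste and Harlow, alphabetically by surname: Baptiste before Harlow.
Ivanova, Okafor and Osei are each Grand Cross, so the next rule applies.
Among Ivanova, Okafor and Osei, alphabetically by surname: Ivanova before Okafor before Osei.
Full order: Saleh, Marino, Petrov, Andersen, Baptiste, Harlow, Ivanova, Okafor, Osei.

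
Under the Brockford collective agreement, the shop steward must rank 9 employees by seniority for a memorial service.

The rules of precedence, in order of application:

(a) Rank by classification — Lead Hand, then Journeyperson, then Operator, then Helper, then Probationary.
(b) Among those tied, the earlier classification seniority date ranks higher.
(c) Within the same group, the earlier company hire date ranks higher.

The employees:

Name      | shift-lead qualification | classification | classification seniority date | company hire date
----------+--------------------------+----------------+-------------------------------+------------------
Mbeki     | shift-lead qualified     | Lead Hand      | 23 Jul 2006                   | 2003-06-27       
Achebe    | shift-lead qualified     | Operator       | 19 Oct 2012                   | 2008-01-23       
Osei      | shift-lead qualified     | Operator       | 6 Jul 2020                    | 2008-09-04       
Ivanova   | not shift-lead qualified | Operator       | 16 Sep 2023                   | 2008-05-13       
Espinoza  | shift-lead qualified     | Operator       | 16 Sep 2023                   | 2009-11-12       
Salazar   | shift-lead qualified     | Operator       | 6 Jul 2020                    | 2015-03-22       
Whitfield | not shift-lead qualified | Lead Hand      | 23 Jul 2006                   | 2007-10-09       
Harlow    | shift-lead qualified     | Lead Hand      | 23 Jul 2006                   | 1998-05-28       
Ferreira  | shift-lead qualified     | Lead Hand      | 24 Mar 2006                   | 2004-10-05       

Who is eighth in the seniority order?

By classification: Ferreira, Harlow, Mbeki and Whitfield (Lead Hand); then Achebe, Osei, Salazar, Ivanova and Espinoza (Operator).
Among Ferreira, Harlow, Mbeki and Whitfield, by classification seniority date (earlier first): Ferreira (24 Mar 2006) before Harlow, Mbeki and Whitfield (23 Jul 2006).
Among Harlow, Mbeki and Whitfield, by company hire date (earlier first): Harlow (1998-05-28) before Mbeki (2003-06-27) before Whitfield (2007-10-09).
Among Achebe, Osei, Salazar, Ivanova and Espinoza, by classification seniority date (earlier first): Achebe (19 Oct 2012) before Osei and Salazar (6 Jul 2020) before Ivanova and Espinoza (16 Sep 2023).
Among Osei and Salazar, by company hire date (earlier first): Osei (2008-09-04) before Salazar (2015-03-22).
Among Ivanova and Espinoza, by company hire date (earlier first): Ivanova (2008-05-13) before Espinoza (2009-11-12).
Order: Ferreira, Harlow, Mbeki, Whitfield, Achebe, Osei, Salazar, Ivanova, Espinoza.

Ivanova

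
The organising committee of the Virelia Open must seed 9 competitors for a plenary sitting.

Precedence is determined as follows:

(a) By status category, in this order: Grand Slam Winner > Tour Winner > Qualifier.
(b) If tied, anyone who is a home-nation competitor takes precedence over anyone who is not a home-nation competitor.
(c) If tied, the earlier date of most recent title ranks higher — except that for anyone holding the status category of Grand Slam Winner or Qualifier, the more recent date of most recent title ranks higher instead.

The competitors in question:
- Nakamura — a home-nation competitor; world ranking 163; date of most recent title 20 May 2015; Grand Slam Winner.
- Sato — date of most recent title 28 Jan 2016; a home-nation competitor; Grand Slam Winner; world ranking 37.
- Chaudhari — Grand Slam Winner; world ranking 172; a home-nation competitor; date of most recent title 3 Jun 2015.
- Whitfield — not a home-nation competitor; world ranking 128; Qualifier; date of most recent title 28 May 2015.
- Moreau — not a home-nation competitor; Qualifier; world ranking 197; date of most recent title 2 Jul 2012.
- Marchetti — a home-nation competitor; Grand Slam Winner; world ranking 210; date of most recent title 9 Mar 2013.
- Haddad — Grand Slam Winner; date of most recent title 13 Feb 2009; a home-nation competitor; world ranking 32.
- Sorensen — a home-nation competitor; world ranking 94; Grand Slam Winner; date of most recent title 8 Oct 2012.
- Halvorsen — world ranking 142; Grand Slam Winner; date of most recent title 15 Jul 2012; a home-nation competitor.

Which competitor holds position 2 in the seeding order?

Chaudhari

By status category: Sato, Chaudhari, Nakamura, Marchetti, Sorensen, Halvorsen and Haddad (Grand Slam Winner); then Whitfield and Moreau (Qualifier).
Sato, Chaudhari, Nakamura, Marchetti, Sorensen, Halvorsen and Haddad are each a home-nation competitor, so the next rule applies.
Among Sato, Chaudhari, Nakamura, Marchetti, Sorensen, Halvorsen and Haddad, by date of most recent title (later first) (reversed rule for this group): Sato (28 Jan 2016) before Chaudhari (3 Jun 2015) before Nakamura (20 May 2015) before Marchetti (9 Mar 2013) before Sorensen (8 Oct 2012) before Halvorsen (15 Jul 2012) before Haddad (13 Feb 2009).
Whitfield and Moreau are each not a home-nation competitor, so the next rule applies.
Among Whitfield and Moreau, by date of most recent title (later first) (reversed rule for this group): Whitfield (28 May 2015) before Moreau (2 Jul 2012).
Order: Sato, Chaudhari, Nakamura, Marchetti, Sorensen, Halvorsen, Haddad, Whitfield, Moreau.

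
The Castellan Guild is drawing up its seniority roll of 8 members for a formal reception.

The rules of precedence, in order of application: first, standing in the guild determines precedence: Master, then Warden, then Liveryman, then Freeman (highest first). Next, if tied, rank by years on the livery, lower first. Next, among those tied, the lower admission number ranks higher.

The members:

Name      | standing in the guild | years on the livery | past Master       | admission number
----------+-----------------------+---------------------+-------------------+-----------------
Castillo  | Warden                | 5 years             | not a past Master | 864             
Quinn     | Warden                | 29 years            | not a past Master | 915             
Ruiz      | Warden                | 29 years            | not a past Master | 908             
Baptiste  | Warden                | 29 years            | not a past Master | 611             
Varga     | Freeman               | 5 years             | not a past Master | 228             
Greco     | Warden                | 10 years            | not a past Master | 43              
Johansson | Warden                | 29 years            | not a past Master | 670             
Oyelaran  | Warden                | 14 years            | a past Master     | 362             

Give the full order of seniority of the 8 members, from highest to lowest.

Castillo, Greco, Oyelaran, Baptiste, Johansson, Ruiz, Quinn, Varga

By standing in the guild: Castillo, Greco, Oyelaran, Baptiste, Johansson, Ruiz and Quinn (Warden); then Varga (Freeman).
Among Castillo, Greco, Oyelaran, Baptiste, Johansson, Ruiz and Quinn, by years on the livery (lower first): Castillo (5 years) before Greco (10 years) before Oyelaran (14 years) before Baptiste, Johansson, Ruiz and Quinn (29 years).
Among Baptiste, Johansson, Ruiz and Quinn, by admission number (lower first): Baptiste (611) before Johansson (670) before Ruiz (908) before Quinn (915).
Full order: Castillo, Greco, Oyelaran, Baptiste, Johansson, Ruiz, Quinn, Varga.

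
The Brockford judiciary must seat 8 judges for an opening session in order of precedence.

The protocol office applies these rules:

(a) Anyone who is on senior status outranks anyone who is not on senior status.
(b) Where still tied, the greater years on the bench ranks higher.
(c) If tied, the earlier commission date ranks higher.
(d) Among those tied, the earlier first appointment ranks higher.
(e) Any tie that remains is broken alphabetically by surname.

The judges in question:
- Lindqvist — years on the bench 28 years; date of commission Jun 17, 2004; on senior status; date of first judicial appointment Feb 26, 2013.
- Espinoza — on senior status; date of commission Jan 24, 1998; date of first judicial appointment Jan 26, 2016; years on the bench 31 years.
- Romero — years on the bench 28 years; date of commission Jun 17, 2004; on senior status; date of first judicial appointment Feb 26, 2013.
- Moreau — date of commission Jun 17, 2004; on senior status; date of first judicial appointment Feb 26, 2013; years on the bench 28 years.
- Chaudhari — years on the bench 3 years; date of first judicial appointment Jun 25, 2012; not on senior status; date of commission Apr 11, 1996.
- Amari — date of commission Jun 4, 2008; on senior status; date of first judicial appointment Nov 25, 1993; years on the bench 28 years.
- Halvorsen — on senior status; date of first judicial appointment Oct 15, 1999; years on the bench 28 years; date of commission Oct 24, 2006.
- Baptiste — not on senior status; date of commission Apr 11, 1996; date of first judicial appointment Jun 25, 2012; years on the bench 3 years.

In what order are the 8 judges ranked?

Espinoza, Lindqvist, Moreau, Romero, Halvorsen, Amari, Baptiste, Chaudhari

By the first rule: Espinoza, Lindqvist, Moreau, Romero, Halvorsen and Amari (each on senior status); then Baptiste and Chaudhari (both not on senior status).
Among Espinoza, Lindqvist, Moreau, Romero, Halvorsen and Amari, by years on the bench (higher first): Espinoza (31 years) before Lindqvist, Moreau, Romero, Halvorsen and Amari (28 years).
Among Lindqvist, Moreau, Romero, Halvorsen and Amari, by date of commission (earlier first): Lindqvist, Moreau and Romero (Jun 17, 2004) before Halvorsen (Oct 24, 2006) before Amari (Jun 4, 2008).
Lindqvist, Moreau and Romero all have date of first judicial appointment Feb 26, 2013, so the next rule applies.
Among Lindqvist, Moreau and Romero, alphabetically by surname: Lindqvist before Moreau before Romero.
Baptiste and Chaudhari both have years on the bench 3 years, so the next rule applies.
Baptiste and Chaudhari both have date of commission Apr 11, 1996, so the next rule applies.
Baptiste and Chaudhari both have date of first judicial appointment Jun 25, 2012, so the next rule applies.
Among Baptiste and Chaudhari, alphabetically by surname: Baptiste before Chaudhari.
Full order: Espinoza, Lindqvist, Moreau, Romero, Halvorsen, Amari, Baptiste, Chaudhari.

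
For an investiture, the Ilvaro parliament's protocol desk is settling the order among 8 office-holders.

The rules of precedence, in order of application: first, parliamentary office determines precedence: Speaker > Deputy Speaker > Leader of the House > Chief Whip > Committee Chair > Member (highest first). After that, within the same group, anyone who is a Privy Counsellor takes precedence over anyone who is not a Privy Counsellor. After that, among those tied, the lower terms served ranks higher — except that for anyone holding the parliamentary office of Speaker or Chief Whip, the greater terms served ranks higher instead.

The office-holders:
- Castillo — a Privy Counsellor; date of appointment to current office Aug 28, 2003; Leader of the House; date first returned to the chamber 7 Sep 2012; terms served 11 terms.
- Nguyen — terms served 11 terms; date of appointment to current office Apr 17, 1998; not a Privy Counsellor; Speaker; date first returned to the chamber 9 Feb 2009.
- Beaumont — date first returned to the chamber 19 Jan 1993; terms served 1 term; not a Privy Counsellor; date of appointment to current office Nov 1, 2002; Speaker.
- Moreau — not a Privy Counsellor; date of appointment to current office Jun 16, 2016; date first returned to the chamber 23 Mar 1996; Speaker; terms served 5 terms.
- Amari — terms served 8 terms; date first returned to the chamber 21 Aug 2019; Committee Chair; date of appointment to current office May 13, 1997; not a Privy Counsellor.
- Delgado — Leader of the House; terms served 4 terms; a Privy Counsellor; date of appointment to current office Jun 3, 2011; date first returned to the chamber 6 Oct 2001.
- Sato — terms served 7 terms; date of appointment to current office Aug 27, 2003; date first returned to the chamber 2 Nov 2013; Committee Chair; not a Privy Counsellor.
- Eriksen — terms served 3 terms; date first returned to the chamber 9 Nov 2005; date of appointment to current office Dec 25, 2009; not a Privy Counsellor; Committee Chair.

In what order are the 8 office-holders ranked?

By parliamentary office: Nguyen, Moreau and Beaumont (Speaker); then Delgado and Castillo (Leader of the House); then Eriksen, Sato and Amari (Committee Chair).
Nguyen, Moreau and Beaumont are each not a Privy Counsellor, so the next rule applies.
Among Nguyen, Moreau and Beaumont, by terms served (higher first) (reversed rule for this group): Nguyen (11 terms) before Moreau (5 terms) before Beaumont (1 term).
Delgado and Castillo are each a Privy Counsellor, so the next rule applies.
Among Delgado and Castillo, by terms served (lower first): Delgado (4 terms) before Castillo (11 terms).
Eriksen, Sato and Amari are each not a Privy Counsellor, so the next rule applies.
Among Eriksen, Sato and Amari, by terms served (lower first): Eriksen (3 terms) before Sato (7 terms) before Amari (8 terms).
Full order: Nguyen, Moreau, Beaumont, Delgado, Castillo, Eriksen, Sato, Amari.

Nguyen, Moreau, Beaumont, Delgado, Castillo, Eriksen, Sato, Amari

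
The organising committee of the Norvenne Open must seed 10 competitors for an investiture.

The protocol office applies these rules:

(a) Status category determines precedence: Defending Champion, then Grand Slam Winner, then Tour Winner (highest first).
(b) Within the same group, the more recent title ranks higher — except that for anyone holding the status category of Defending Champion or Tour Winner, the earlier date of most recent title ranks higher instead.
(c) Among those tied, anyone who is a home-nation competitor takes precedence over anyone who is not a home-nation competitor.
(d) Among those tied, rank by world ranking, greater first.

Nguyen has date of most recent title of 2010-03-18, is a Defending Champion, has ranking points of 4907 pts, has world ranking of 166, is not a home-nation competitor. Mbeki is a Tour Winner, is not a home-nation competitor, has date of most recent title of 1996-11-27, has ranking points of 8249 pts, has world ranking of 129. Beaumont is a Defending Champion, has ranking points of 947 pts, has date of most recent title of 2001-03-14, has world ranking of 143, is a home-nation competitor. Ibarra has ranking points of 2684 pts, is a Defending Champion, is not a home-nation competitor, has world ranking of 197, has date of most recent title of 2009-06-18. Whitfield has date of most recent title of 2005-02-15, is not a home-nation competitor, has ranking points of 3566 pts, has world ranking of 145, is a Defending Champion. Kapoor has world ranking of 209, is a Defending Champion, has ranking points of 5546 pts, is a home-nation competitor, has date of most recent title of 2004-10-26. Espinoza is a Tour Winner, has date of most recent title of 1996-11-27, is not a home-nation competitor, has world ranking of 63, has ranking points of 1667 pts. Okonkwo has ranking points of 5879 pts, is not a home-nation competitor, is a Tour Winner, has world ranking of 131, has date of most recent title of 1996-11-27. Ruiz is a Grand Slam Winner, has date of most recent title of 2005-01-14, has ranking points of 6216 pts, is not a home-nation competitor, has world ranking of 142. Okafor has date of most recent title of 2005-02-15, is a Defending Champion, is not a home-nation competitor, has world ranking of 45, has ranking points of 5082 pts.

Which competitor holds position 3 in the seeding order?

By status category: Beaumont, Kapoor, Whitfield, Okafor, Ibarra and Nguyen (Defending Champion); then Ruiz (Grand Slam Winner); then Okonkwo, Mbeki and Espinoza (Tour Winner).
Among Beaumont, Kapoor, Whitfield, Okafor, Ibarra and Nguyen, by date of most recent title (earlier first) (reversed rule for this group): Beaumont (2001-03-14) before Kapoor (2004-10-26) before Whitfield and Okafor (2005-02-15) before Ibarra (2009-06-18) before Nguyen (2010-03-18).
Whitfield and Okafor are each not a home-nation competitor, so the next rule applies.
Among Whitfield and Okafor, by world ranking (higher first): Whitfield (145) before Okafor (45).
Okonkwo, Mbeki and Espinoza all have date of most recent title 1996-11-27, so the next rule applies.
Okonkwo, Mbeki and Espinoza are each not a home-nation competitor, so the next rule applies.
Among Okonkwo, Mbeki and Espinoza, by world ranking (higher first): Okonkwo (131) before Mbeki (129) before Espinoza (63).
Order: Beaumont, Kapoor, Whitfield, Okafor, Ibarra, Nguyen, Ruiz, Okonkwo, Mbeki, Espinoza.

Whitfield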